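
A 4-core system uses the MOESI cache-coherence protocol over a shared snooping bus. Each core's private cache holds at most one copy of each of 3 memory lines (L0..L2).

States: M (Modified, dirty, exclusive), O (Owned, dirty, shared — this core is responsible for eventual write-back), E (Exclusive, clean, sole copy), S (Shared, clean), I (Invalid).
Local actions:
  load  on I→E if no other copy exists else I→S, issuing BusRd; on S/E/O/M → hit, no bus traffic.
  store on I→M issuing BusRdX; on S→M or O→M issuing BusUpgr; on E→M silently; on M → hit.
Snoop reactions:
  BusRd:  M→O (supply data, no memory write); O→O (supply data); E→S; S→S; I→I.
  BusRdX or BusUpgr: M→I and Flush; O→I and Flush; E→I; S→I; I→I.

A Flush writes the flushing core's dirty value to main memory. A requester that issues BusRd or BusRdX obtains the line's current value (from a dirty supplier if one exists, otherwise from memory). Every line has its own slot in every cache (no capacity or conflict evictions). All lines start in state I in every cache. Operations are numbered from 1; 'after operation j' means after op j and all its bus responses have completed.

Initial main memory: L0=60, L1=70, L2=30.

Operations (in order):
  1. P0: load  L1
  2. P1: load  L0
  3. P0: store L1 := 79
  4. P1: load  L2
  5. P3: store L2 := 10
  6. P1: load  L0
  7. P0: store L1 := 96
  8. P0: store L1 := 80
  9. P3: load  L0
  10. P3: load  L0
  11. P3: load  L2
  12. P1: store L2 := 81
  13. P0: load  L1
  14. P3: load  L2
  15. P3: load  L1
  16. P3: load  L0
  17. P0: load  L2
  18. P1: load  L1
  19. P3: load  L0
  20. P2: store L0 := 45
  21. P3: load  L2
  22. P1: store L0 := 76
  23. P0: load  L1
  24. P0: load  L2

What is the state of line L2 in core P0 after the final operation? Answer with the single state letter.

[1] P0: load  L1 | P0:E(70), P1:I, P2:I, P3:I | bus: BusRd
[2] P1: load  L0 | P0:I, P1:E(60), P2:I, P3:I | bus: BusRd
[3] P0: store L1 := 79 | P0:M(79), P1:I, P2:I, P3:I | bus: none
[4] P1: load  L2 | P0:I, P1:E(30), P2:I, P3:I | bus: BusRd
[5] P3: store L2 := 10 | P0:I, P1:I, P2:I, P3:M(10) | bus: BusRdX
[6] P1: load  L0 | P0:I, P1:E(60), P2:I, P3:I | bus: none
[7] P0: store L1 := 96 | P0:M(96), P1:I, P2:I, P3:I | bus: none
[8] P0: store L1 := 80 | P0:M(80), P1:I, P2:I, P3:I | bus: none
[9] P3: load  L0 | P0:I, P1:S(60), P2:I, P3:S(60) | bus: BusRd
[10] P3: load  L0 | P0:I, P1:S(60), P2:I, P3:S(60) | bus: none
[11] P3: load  L2 | P0:I, P1:I, P2:I, P3:M(10) | bus: none
[12] P1: store L2 := 81 | P0:I, P1:M(81), P2:I, P3:I | bus: BusRdX,Flush
[13] P0: load  L1 | P0:M(80), P1:I, P2:I, P3:I | bus: none
[14] P3: load  L2 | P0:I, P1:O(81), P2:I, P3:S(81) | bus: BusRd
[15] P3: load  L1 | P0:O(80), P1:I, P2:I, P3:S(80) | bus: BusRd
[16] P3: load  L0 | P0:I, P1:S(60), P2:I, P3:S(60) | bus: none
[17] P0: load  L2 | P0:S(81), P1:O(81), P2:I, P3:S(81) | bus: BusRd
[18] P1: load  L1 | P0:O(80), P1:S(80), P2:I, P3:S(80) | bus: BusRd
[19] P3: load  L0 | P0:I, P1:S(60), P2:I, P3:S(60) | bus: none
[20] P2: store L0 := 45 | P0:I, P1:I, P2:M(45), P3:I | bus: BusRdX
[21] P3: load  L2 | P0:S(81), P1:O(81), P2:I, P3:S(81) | bus: none
[22] P1: store L0 := 76 | P0:I, P1:M(76), P2:I, P3:I | bus: BusRdX,Flush
[23] P0: load  L1 | P0:O(80), P1:S(80), P2:I, P3:S(80) | bus: none
[24] P0: load  L2 | P0:S(81), P1:O(81), P2:I, P3:S(81) | bus: none

state = S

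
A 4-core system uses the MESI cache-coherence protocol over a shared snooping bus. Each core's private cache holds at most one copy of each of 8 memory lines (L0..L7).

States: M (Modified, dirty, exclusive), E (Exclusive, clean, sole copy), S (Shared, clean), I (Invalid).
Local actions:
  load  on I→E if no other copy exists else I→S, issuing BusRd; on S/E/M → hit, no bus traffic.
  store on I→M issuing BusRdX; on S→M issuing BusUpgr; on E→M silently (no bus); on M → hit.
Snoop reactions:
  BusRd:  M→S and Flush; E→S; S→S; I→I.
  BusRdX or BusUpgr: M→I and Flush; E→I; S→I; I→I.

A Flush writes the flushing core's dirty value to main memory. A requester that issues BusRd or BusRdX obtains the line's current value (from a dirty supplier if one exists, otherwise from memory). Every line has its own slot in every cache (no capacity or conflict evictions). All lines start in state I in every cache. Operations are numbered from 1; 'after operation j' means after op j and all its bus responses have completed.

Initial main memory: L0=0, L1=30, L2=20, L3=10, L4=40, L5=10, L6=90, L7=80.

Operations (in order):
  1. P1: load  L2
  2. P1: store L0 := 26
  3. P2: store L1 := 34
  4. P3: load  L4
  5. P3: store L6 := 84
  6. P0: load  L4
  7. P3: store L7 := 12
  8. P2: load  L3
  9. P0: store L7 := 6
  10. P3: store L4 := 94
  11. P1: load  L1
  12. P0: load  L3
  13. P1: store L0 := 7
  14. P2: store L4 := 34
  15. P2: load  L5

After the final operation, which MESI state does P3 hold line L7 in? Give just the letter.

state = I

  op1 P1: load  L2 → I/E/I/I on L2; bus BusRd; mem=20
  op2 P1: store L0 := 26 → I/M/I/I on L0; bus BusRdX; mem=0
  op3 P2: store L1 := 34 → I/I/M/I on L1; bus BusRdX; mem=30
  op4 P3: load  L4 → I/I/I/E on L4; bus BusRd; mem=40
  op5 P3: store L6 := 84 → I/I/I/M on L6; bus BusRdX; mem=90
  op6 P0: load  L4 → S/I/I/S on L4; bus BusRd; mem=40
  op7 P3: store L7 := 12 → I/I/I/M on L7; bus BusRdX; mem=80
  op8 P2: load  L3 → I/I/E/I on L3; bus BusRd; mem=10
  op9 P0: store L7 := 6 → M/I/I/I on L7; bus BusRdX Flush; mem=12
  op10 P3: store L4 := 94 → I/I/I/M on L4; bus BusUpgr; mem=40
  op11 P1: load  L1 → I/S/S/I on L1; bus BusRd Flush; mem=34
  op12 P0: load  L3 → S/I/S/I on L3; bus BusRd; mem=10
  op13 P1: store L0 := 7 → I/M/I/I on L0; bus (none); mem=0
  op14 P2: store L4 := 34 → I/I/M/I on L4; bus BusRdX Flush; mem=94
  op15 P2: load  L5 → I/I/E/I on L5; bus BusRd; mem=10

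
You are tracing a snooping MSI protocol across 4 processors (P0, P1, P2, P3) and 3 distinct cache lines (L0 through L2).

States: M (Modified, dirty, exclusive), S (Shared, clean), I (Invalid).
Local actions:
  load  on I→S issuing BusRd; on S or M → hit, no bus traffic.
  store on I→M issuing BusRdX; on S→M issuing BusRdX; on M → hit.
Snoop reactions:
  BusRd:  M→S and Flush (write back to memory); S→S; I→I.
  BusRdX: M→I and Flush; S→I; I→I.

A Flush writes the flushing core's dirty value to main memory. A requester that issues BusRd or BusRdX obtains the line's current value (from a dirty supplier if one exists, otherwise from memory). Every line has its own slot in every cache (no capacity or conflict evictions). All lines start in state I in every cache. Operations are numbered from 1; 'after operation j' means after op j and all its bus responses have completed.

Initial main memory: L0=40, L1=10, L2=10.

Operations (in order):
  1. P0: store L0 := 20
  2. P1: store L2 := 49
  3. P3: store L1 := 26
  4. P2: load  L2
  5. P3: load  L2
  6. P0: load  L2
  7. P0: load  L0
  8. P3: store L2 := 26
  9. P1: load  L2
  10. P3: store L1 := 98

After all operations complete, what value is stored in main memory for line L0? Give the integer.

[1] P0: store L0 := 20 | P0:M(20), P1:I, P2:I, P3:I | bus: BusRdX
[2] P1: store L2 := 49 | P0:I, P1:M(49), P2:I, P3:I | bus: BusRdX
[3] P3: store L1 := 26 | P0:I, P1:I, P2:I, P3:M(26) | bus: BusRdX
[4] P2: load  L2 | P0:I, P1:S(49), P2:S(49), P3:I | bus: BusRd,Flush
[5] P3: load  L2 | P0:I, P1:S(49), P2:S(49), P3:S(49) | bus: BusRd
[6] P0: load  L2 | P0:S(49), P1:S(49), P2:S(49), P3:S(49) | bus: BusRd
[7] P0: load  L0 | P0:M(20), P1:I, P2:I, P3:I | bus: none
[8] P3: store L2 := 26 | P0:I, P1:I, P2:I, P3:M(26) | bus: BusRdX
[9] P1: load  L2 | P0:I, P1:S(26), P2:I, P3:S(26) | bus: BusRd,Flush
[10] P3: store L1 := 98 | P0:I, P1:I, P2:I, P3:M(98) | bus: none

memory[L0] = 40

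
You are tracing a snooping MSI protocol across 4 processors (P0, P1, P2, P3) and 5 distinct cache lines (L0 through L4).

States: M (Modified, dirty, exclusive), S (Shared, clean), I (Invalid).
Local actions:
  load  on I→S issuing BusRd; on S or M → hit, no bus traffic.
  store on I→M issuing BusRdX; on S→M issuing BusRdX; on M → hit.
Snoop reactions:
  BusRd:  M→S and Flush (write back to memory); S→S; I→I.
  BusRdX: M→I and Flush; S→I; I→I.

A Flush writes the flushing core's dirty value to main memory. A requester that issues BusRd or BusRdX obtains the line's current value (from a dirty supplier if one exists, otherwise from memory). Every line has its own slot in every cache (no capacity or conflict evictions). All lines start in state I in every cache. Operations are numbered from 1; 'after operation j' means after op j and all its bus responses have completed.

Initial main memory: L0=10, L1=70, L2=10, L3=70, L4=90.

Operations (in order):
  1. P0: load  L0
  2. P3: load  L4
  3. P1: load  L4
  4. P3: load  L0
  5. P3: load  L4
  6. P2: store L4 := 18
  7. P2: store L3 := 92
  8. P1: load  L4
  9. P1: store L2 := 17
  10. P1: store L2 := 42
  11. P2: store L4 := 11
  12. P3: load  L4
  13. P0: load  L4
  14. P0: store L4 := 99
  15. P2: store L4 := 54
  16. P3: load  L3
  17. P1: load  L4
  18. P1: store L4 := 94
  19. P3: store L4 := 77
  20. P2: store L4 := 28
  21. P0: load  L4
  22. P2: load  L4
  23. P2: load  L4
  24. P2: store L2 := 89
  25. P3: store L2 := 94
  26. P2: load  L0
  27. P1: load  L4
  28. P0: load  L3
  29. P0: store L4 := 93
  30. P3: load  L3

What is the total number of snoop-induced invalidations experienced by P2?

  op1 P0: load  L0 → S/I/I/I on L0; bus BusRd; mem=10
  op2 P3: load  L4 → I/I/I/S on L4; bus BusRd; mem=90
  op3 P1: load  L4 → I/S/I/S on L4; bus BusRd; mem=90
  op4 P3: load  L0 → S/I/I/S on L0; bus BusRd; mem=10
  op5 P3: load  L4 → I/S/I/S on L4; bus (none); mem=90
  op6 P2: store L4 := 18 → I/I/M/I on L4; bus BusRdX; mem=90
  op7 P2: store L3 := 92 → I/I/M/I on L3; bus BusRdX; mem=70
  op8 P1: load  L4 → I/S/S/I on L4; bus BusRd Flush; mem=18
  op9 P1: store L2 := 17 → I/M/I/I on L2; bus BusRdX; mem=10
  op10 P1: store L2 := 42 → I/M/I/I on L2; bus (none); mem=10
  op11 P2: store L4 := 11 → I/I/M/I on L4; bus BusRdX; mem=18
  op12 P3: load  L4 → I/I/S/S on L4; bus BusRd Flush; mem=11
  op13 P0: load  L4 → S/I/S/S on L4; bus BusRd; mem=11
  op14 P0: store L4 := 99 → M/I/I/I on L4; bus BusRdX; mem=11
  op15 P2: store L4 := 54 → I/I/M/I on L4; bus BusRdX Flush; mem=99
  op16 P3: load  L3 → I/I/S/S on L3; bus BusRd Flush; mem=92
  op17 P1: load  L4 → I/S/S/I on L4; bus BusRd Flush; mem=54
  op18 P1: store L4 := 94 → I/M/I/I on L4; bus BusRdX; mem=54
  op19 P3: store L4 := 77 → I/I/I/M on L4; bus BusRdX Flush; mem=94
  op20 P2: store L4 := 28 → I/I/M/I on L4; bus BusRdX Flush; mem=77
  op21 P0: load  L4 → S/I/S/I on L4; bus BusRd Flush; mem=28
  op22 P2: load  L4 → S/I/S/I on L4; bus (none); mem=28
  op23 P2: load  L4 → S/I/S/I on L4; bus (none); mem=28
  op24 P2: store L2 := 89 → I/I/M/I on L2; bus BusRdX Flush; mem=42
  op25 P3: store L2 := 94 → I/I/I/M on L2; bus BusRdX Flush; mem=89
  op26 P2: load  L0 → S/I/S/S on L0; bus BusRd; mem=10
  op27 P1: load  L4 → S/S/S/I on L4; bus BusRd; mem=28
  op28 P0: load  L3 → S/I/S/S on L3; bus BusRd; mem=92
  op29 P0: store L4 := 93 → M/I/I/I on L4; bus BusRdX; mem=28
  op30 P3: load  L3 → S/I/S/S on L3; bus (none); mem=92

invalidations = 4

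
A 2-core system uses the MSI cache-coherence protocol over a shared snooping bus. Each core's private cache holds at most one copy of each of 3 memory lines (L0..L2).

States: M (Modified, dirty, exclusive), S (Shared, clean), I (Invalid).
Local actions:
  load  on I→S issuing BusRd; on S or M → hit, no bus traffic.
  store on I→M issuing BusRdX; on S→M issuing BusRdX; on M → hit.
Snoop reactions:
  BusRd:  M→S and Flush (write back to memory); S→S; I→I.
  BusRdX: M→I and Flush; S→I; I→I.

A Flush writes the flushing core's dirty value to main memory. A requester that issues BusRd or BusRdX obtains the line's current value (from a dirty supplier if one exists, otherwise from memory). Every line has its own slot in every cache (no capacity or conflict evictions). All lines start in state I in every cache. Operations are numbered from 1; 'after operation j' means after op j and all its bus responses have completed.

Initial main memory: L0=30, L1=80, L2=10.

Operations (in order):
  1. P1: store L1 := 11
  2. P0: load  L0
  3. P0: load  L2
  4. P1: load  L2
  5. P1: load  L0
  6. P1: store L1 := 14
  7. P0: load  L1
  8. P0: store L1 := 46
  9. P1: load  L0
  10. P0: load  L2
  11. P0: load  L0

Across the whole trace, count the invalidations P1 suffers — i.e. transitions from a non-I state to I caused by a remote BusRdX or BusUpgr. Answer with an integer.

step 1: P1: store L1 := 11  ⟶  IM  (L1)  txn=BusRdX  M[L1]=80
step 2: P0: load  L0  ⟶  SI  (L0)  txn=BusRd  M[L0]=30
step 3: P0: load  L2  ⟶  SI  (L2)  txn=BusRd  M[L2]=10
step 4: P1: load  L2  ⟶  SS  (L2)  txn=BusRd  M[L2]=10
step 5: P1: load  L0  ⟶  SS  (L0)  txn=BusRd  M[L0]=30
step 6: P1: store L1 := 14  ⟶  IM  (L1)  txn=∅  M[L1]=80
step 7: P0: load  L1  ⟶  SS  (L1)  txn=BusRd+Flush  M[L1]=14
step 8: P0: store L1 := 46  ⟶  MI  (L1)  txn=BusRdX  M[L1]=14
step 9: P1: load  L0  ⟶  SS  (L0)  txn=∅  M[L0]=30
step 10: P0: load  L2  ⟶  SS  (L2)  txn=∅  M[L2]=10
step 11: P0: load  L0  ⟶  SS  (L0)  txn=∅  M[L0]=30

invalidations = 1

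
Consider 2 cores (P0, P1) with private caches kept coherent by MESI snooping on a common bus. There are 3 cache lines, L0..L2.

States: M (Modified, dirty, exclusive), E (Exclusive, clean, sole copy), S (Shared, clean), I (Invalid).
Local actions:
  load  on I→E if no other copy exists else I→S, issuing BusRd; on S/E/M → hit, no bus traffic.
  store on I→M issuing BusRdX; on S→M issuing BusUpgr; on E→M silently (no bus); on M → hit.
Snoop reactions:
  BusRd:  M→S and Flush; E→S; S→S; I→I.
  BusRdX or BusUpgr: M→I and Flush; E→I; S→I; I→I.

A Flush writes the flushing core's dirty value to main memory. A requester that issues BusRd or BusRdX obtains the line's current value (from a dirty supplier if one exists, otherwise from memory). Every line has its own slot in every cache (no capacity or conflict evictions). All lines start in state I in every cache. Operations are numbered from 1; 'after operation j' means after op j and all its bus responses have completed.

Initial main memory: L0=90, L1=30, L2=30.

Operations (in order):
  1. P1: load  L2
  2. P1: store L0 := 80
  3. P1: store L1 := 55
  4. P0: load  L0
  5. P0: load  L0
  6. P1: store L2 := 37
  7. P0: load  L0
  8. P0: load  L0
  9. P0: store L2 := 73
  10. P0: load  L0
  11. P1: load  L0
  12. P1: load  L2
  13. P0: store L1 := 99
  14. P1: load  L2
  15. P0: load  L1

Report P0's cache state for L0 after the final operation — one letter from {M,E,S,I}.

step 1: P1: load  L2  ⟶  IE  (L2)  txn=BusRd  M[L2]=30
step 2: P1: store L0 := 80  ⟶  IM  (L0)  txn=BusRdX  M[L0]=90
step 3: P1: store L1 := 55  ⟶  IM  (L1)  txn=BusRdX  M[L1]=30
step 4: P0: load  L0  ⟶  SS  (L0)  txn=BusRd+Flush  M[L0]=80
step 5: P0: load  L0  ⟶  SS  (L0)  txn=∅  M[L0]=80
step 6: P1: store L2 := 37  ⟶  IM  (L2)  txn=∅  M[L2]=30
step 7: P0: load  L0  ⟶  SS  (L0)  txn=∅  M[L0]=80
step 8: P0: load  L0  ⟶  SS  (L0)  txn=∅  M[L0]=80
step 9: P0: store L2 := 73  ⟶  MI  (L2)  txn=BusRdX+Flush  M[L2]=37
step 10: P0: load  L0  ⟶  SS  (L0)  txn=∅  M[L0]=80
step 11: P1: load  L0  ⟶  SS  (L0)  txn=∅  M[L0]=80
step 12: P1: load  L2  ⟶  SS  (L2)  txn=BusRd+Flush  M[L2]=73
step 13: P0: store L1 := 99  ⟶  MI  (L1)  txn=BusRdX+Flush  M[L1]=55
step 14: P1: load  L2  ⟶  SS  (L2)  txn=∅  M[L2]=73
step 15: P0: load  L1  ⟶  MI  (L1)  txn=∅  M[L1]=55

state = S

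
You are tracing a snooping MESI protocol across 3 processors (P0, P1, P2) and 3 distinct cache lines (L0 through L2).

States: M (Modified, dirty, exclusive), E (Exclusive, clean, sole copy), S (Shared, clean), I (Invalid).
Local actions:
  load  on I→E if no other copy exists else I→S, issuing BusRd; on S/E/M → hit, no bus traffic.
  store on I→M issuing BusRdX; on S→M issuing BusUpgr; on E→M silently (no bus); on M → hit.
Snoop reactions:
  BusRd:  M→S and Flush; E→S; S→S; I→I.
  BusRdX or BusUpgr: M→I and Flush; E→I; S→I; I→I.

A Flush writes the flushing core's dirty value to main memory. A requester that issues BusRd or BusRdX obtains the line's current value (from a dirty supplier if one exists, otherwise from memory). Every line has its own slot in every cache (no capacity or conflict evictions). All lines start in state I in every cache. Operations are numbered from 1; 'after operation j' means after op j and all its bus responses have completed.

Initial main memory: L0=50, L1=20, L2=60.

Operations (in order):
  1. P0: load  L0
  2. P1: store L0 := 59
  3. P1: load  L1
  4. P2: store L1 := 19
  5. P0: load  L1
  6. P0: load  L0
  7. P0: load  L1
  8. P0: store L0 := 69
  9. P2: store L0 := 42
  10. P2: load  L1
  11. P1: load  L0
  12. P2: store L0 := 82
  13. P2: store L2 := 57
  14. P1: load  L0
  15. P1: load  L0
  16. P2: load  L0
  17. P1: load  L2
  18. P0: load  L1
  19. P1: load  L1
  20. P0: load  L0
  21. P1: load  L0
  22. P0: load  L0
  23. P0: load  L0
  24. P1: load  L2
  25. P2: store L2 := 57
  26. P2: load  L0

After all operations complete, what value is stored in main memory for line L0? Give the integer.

  op1 P0: load  L0 → E/I/I on L0; bus BusRd; mem=50
  op2 P1: store L0 := 59 → I/M/I on L0; bus BusRdX; mem=50
  op3 P1: load  L1 → I/E/I on L1; bus BusRd; mem=20
  op4 P2: store L1 := 19 → I/I/M on L1; bus BusRdX; mem=20
  op5 P0: load  L1 → S/I/S on L1; bus BusRd Flush; mem=19
  op6 P0: load  L0 → S/S/I on L0; bus BusRd Flush; mem=59
  op7 P0: load  L1 → S/I/S on L1; bus (none); mem=19
  op8 P0: store L0 := 69 → M/I/I on L0; bus BusUpgr; mem=59
  op9 P2: store L0 := 42 → I/I/M on L0; bus BusRdX Flush; mem=69
  op10 P2: load  L1 → S/I/S on L1; bus (none); mem=19
  op11 P1: load  L0 → I/S/S on L0; bus BusRd Flush; mem=42
  op12 P2: store L0 := 82 → I/I/M on L0; bus BusUpgr; mem=42
  op13 P2: store L2 := 57 → I/I/M on L2; bus BusRdX; mem=60
  op14 P1: load  L0 → I/S/S on L0; bus BusRd Flush; mem=82
  op15 P1: load  L0 → I/S/S on L0; bus (none); mem=82
  op16 P2: load  L0 → I/S/S on L0; bus (none); mem=82
  op17 P1: load  L2 → I/S/S on L2; bus BusRd Flush; mem=57
  op18 P0: load  L1 → S/I/S on L1; bus (none); mem=19
  op19 P1: load  L1 → S/S/S on L1; bus BusRd; mem=19
  op20 P0: load  L0 → S/S/S on L0; bus BusRd; mem=82
  op21 P1: load  L0 → S/S/S on L0; bus (none); mem=82
  op22 P0: load  L0 → S/S/S on L0; bus (none); mem=82
  op23 P0: load  L0 → S/S/S on L0; bus (none); mem=82
  op24 P1: load  L2 → I/S/S on L2; bus (none); mem=57
  op25 P2: store L2 := 57 → I/I/M on L2; bus BusUpgr; mem=57
  op26 P2: load  L0 → S/S/S on L0; bus (none); mem=82

memory[L0] = 82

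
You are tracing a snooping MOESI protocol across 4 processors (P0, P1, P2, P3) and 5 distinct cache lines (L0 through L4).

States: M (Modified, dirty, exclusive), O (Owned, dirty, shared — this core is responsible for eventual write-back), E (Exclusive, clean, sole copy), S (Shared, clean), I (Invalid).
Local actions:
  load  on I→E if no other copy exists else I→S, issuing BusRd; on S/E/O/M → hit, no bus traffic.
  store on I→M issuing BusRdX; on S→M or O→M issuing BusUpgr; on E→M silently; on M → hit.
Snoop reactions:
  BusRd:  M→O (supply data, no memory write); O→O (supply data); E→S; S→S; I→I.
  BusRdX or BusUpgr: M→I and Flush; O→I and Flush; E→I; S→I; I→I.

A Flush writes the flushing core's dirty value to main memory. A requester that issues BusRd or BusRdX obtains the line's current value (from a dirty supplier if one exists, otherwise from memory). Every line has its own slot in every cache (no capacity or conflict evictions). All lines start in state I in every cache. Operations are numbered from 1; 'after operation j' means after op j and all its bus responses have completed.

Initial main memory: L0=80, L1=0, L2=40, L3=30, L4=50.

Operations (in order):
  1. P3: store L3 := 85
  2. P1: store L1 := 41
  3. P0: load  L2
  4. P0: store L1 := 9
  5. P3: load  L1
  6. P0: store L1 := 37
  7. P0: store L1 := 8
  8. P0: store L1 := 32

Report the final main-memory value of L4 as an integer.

memory[L4] = 50

1. P3: store L3 := 85  bus=[BusRdX]  L3: P0=I P1=I P2=I P3=M  mem[L3]=30
2. P1: store L1 := 41  bus=[BusRdX]  L1: P0=I P1=M P2=I P3=I  mem[L1]=0
3. P0: load  L2  bus=[BusRd]  L2: P0=E P1=I P2=I P3=I  mem[L2]=40
4. P0: store L1 := 9  bus=[BusRdX,Flush]  L1: P0=M P1=I P2=I P3=I  mem[L1]=41
5. P3: load  L1  bus=[BusRd]  L1: P0=O P1=I P2=I P3=S  mem[L1]=41
6. P0: store L1 := 37  bus=[BusUpgr]  L1: P0=M P1=I P2=I P3=I  mem[L1]=41
7. P0: store L1 := 8  bus=[-]  L1: P0=M P1=I P2=I P3=I  mem[L1]=41
8. P0: store L1 := 32  bus=[-]  L1: P0=M P1=I P2=I P3=I  mem[L1]=41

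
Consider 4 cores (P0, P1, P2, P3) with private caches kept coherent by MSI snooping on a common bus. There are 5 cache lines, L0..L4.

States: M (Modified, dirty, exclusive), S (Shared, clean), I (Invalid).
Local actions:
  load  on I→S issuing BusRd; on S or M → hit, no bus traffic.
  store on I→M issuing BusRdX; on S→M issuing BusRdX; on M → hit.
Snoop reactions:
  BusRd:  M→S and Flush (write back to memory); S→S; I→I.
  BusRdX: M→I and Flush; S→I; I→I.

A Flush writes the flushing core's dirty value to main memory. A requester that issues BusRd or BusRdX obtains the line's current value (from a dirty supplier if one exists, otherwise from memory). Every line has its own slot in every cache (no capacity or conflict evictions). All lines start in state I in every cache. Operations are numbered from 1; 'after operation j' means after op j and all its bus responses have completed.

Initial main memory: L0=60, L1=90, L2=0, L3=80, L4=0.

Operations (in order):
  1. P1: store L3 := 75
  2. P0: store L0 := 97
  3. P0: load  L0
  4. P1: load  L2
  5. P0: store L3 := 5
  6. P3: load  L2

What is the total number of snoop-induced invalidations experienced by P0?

invalidations = 0

step 1: P1: store L3 := 75  ⟶  IMII  (L3)  txn=BusRdX  M[L3]=80
step 2: P0: store L0 := 97  ⟶  MIII  (L0)  txn=BusRdX  M[L0]=60
step 3: P0: load  L0  ⟶  MIII  (L0)  txn=∅  M[L0]=60
step 4: P1: load  L2  ⟶  ISII  (L2)  txn=BusRd  M[L2]=0
step 5: P0: store L3 := 5  ⟶  MIII  (L3)  txn=BusRdX+Flush  M[L3]=75
step 6: P3: load  L2  ⟶  ISIS  (L2)  txn=BusRd  M[L2]=0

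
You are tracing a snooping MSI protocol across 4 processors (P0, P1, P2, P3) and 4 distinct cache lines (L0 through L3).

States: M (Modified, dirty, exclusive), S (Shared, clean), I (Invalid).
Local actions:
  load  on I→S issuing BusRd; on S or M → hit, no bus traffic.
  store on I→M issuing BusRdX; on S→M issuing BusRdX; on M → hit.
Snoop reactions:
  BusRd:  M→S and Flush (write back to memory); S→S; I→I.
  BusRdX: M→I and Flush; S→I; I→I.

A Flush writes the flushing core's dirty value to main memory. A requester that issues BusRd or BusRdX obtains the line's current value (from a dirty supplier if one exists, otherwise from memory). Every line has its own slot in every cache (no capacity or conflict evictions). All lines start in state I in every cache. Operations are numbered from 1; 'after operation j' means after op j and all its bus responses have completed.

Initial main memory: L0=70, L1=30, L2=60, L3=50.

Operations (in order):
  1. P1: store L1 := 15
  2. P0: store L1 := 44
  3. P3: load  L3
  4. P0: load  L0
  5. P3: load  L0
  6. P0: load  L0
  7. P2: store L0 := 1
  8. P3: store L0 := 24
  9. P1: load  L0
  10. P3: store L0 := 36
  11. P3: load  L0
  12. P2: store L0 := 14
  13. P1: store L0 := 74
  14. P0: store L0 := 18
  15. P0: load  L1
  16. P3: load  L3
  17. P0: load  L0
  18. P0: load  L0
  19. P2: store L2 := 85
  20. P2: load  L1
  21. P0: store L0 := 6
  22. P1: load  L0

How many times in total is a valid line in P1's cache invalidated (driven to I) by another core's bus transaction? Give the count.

1. P1: store L1 := 15  bus=[BusRdX]  L1: P0=I P1=M P2=I P3=I  mem[L1]=30
2. P0: store L1 := 44  bus=[BusRdX,Flush]  L1: P0=M P1=I P2=I P3=I  mem[L1]=15
3. P3: load  L3  bus=[BusRd]  L3: P0=I P1=I P2=I P3=S  mem[L3]=50
4. P0: load  L0  bus=[BusRd]  L0: P0=S P1=I P2=I P3=I  mem[L0]=70
5. P3: load  L0  bus=[BusRd]  L0: P0=S P1=I P2=I P3=S  mem[L0]=70
6. P0: load  L0  bus=[-]  L0: P0=S P1=I P2=I P3=S  mem[L0]=70
7. P2: store L0 := 1  bus=[BusRdX]  L0: P0=I P1=I P2=M P3=I  mem[L0]=70
8. P3: store L0 := 24  bus=[BusRdX,Flush]  L0: P0=I P1=I P2=I P3=M  mem[L0]=1
9. P1: load  L0  bus=[BusRd,Flush]  L0: P0=I P1=S P2=I P3=S  mem[L0]=24
10. P3: store L0 := 36  bus=[BusRdX]  L0: P0=I P1=I P2=I P3=M  mem[L0]=24
11. P3: load  L0  bus=[-]  L0: P0=I P1=I P2=I P3=M  mem[L0]=24
12. P2: store L0 := 14  bus=[BusRdX,Flush]  L0: P0=I P1=I P2=M P3=I  mem[L0]=36
13. P1: store L0 := 74  bus=[BusRdX,Flush]  L0: P0=I P1=M P2=I P3=I  mem[L0]=14
14. P0: store L0 := 18  bus=[BusRdX,Flush]  L0: P0=M P1=I P2=I P3=I  mem[L0]=74
15. P0: load  L1  bus=[-]  L1: P0=M P1=I P2=I P3=I  mem[L1]=15
16. P3: load  L3  bus=[-]  L3: P0=I P1=I P2=I P3=S  mem[L3]=50
17. P0: load  L0  bus=[-]  L0: P0=M P1=I P2=I P3=I  mem[L0]=74
18. P0: load  L0  bus=[-]  L0: P0=M P1=I P2=I P3=I  mem[L0]=74
19. P2: store L2 := 85  bus=[BusRdX]  L2: P0=I P1=I P2=M P3=I  mem[L2]=60
20. P2: load  L1  bus=[BusRd,Flush]  L1: P0=S P1=I P2=S P3=I  mem[L1]=44
21. P0: store L0 := 6  bus=[-]  L0: P0=M P1=I P2=I P3=I  mem[L0]=74
22. P1: load  L0  bus=[BusRd,Flush]  L0: P0=S P1=S P2=I P3=I  mem[L0]=6

invalidations = 3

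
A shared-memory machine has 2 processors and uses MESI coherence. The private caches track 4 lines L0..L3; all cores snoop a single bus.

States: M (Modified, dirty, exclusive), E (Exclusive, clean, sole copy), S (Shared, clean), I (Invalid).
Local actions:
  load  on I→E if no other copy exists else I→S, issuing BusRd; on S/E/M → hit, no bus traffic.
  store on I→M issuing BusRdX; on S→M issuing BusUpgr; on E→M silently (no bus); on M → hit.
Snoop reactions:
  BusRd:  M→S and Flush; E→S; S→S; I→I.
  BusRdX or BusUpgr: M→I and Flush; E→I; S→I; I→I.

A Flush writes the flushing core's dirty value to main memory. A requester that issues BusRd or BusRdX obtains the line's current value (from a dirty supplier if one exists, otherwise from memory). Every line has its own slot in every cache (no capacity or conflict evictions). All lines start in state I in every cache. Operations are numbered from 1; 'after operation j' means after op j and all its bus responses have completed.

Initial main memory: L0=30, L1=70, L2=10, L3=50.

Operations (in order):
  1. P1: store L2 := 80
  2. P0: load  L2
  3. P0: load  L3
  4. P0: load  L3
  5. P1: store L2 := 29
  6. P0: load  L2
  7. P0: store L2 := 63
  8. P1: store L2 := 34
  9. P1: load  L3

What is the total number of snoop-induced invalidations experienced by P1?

invalidations = 1

[1] P1: store L2 := 80 | P0:I, P1:M(80) | bus: BusRdX
[2] P0: load  L2 | P0:S(80), P1:S(80) | bus: BusRd,Flush
[3] P0: load  L3 | P0:E(50), P1:I | bus: BusRd
[4] P0: load  L3 | P0:E(50), P1:I | bus: none
[5] P1: store L2 := 29 | P0:I, P1:M(29) | bus: BusUpgr
[6] P0: load  L2 | P0:S(29), P1:S(29) | bus: BusRd,Flush
[7] P0: store L2 := 63 | P0:M(63), P1:I | bus: BusUpgr
[8] P1: store L2 := 34 | P0:I, P1:M(34) | bus: BusRdX,Flush
[9] P1: load  L3 | P0:S(50), P1:S(50) | bus: BusRd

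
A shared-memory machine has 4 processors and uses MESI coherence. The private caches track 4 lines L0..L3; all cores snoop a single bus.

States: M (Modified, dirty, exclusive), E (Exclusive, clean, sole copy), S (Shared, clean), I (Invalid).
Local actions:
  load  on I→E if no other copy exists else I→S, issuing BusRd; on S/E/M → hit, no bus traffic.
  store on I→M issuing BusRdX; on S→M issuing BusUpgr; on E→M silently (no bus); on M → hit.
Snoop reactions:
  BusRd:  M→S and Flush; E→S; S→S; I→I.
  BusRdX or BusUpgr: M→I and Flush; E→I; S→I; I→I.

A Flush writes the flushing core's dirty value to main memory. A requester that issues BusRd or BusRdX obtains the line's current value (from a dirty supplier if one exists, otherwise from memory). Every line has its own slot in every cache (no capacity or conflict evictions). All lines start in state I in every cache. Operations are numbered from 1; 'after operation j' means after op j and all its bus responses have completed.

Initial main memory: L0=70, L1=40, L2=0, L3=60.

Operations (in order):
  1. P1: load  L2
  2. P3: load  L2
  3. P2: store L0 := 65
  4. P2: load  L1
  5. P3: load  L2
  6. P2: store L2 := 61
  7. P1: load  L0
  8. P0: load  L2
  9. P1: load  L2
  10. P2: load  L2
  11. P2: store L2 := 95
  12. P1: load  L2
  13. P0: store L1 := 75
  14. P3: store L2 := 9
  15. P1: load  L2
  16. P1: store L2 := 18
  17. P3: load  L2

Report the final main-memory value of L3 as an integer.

1. P1: load  L2  bus=[BusRd]  L2: P0=I P1=E P2=I P3=I  mem[L2]=0
2. P3: load  L2  bus=[BusRd]  L2: P0=I P1=S P2=I P3=S  mem[L2]=0
3. P2: store L0 := 65  bus=[BusRdX]  L0: P0=I P1=I P2=M P3=I  mem[L0]=70
4. P2: load  L1  bus=[BusRd]  L1: P0=I P1=I P2=E P3=I  mem[L1]=40
5. P3: load  L2  bus=[-]  L2: P0=I P1=S P2=I P3=S  mem[L2]=0
6. P2: store L2 := 61  bus=[BusRdX]  L2: P0=I P1=I P2=M P3=I  mem[L2]=0
7. P1: load  L0  bus=[BusRd,Flush]  L0: P0=I P1=S P2=S P3=I  mem[L0]=65
8. P0: load  L2  bus=[BusRd,Flush]  L2: P0=S P1=I P2=S P3=I  mem[L2]=61
9. P1: load  L2  bus=[BusRd]  L2: P0=S P1=S P2=S P3=I  mem[L2]=61
10. P2: load  L2  bus=[-]  L2: P0=S P1=S P2=S P3=I  mem[L2]=61
11. P2: store L2 := 95  bus=[BusUpgr]  L2: P0=I P1=I P2=M P3=I  mem[L2]=61
12. P1: load  L2  bus=[BusRd,Flush]  L2: P0=I P1=S P2=S P3=I  mem[L2]=95
13. P0: store L1 := 75  bus=[BusRdX]  L1: P0=M P1=I P2=I P3=I  mem[L1]=40
14. P3: store L2 := 9  bus=[BusRdX]  L2: P0=I P1=I P2=I P3=M  mem[L2]=95
15. P1: load  L2  bus=[BusRd,Flush]  L2: P0=I P1=S P2=I P3=S  mem[L2]=9
16. P1: store L2 := 18  bus=[BusUpgr]  L2: P0=I P1=M P2=I P3=I  mem[L2]=9
17. P3: load  L2  bus=[BusRd,Flush]  L2: P0=I P1=S P2=I P3=S  mem[L2]=18

memory[L3] = 60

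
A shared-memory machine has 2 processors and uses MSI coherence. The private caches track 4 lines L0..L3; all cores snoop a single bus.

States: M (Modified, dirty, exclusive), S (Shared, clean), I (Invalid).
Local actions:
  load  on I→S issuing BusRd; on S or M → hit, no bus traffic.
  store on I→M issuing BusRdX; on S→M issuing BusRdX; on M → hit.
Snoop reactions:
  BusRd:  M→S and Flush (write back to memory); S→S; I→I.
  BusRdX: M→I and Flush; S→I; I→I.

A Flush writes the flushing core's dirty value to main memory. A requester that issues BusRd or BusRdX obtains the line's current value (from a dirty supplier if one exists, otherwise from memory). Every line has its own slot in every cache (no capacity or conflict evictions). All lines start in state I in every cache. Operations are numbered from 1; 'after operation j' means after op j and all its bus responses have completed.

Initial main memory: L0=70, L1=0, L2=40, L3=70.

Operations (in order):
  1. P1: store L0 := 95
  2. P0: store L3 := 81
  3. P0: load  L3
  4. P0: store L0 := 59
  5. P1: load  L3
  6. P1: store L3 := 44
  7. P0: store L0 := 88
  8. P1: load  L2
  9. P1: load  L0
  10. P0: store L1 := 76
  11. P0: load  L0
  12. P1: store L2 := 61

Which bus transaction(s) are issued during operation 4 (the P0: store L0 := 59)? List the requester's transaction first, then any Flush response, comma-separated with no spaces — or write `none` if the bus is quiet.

1. P1: store L0 := 95  bus=[BusRdX]  L0: P0=I P1=M  mem[L0]=70
2. P0: store L3 := 81  bus=[BusRdX]  L3: P0=M P1=I  mem[L3]=70
3. P0: load  L3  bus=[-]  L3: P0=M P1=I  mem[L3]=70
4. P0: store L0 := 59  bus=[BusRdX,Flush]  L0: P0=M P1=I  mem[L0]=95
5. P1: load  L3  bus=[BusRd,Flush]  L3: P0=S P1=S  mem[L3]=81
6. P1: store L3 := 44  bus=[BusRdX]  L3: P0=I P1=M  mem[L3]=81
7. P0: store L0 := 88  bus=[-]  L0: P0=M P1=I  mem[L0]=95
8. P1: load  L2  bus=[BusRd]  L2: P0=I P1=S  mem[L2]=40
9. P1: load  L0  bus=[BusRd,Flush]  L0: P0=S P1=S  mem[L0]=88
10. P0: store L1 := 76  bus=[BusRdX]  L1: P0=M P1=I  mem[L1]=0
11. P0: load  L0  bus=[-]  L0: P0=S P1=S  mem[L0]=88
12. P1: store L2 := 61  bus=[BusRdX]  L2: P0=I P1=M  mem[L2]=40

bus = BusRdX,Flush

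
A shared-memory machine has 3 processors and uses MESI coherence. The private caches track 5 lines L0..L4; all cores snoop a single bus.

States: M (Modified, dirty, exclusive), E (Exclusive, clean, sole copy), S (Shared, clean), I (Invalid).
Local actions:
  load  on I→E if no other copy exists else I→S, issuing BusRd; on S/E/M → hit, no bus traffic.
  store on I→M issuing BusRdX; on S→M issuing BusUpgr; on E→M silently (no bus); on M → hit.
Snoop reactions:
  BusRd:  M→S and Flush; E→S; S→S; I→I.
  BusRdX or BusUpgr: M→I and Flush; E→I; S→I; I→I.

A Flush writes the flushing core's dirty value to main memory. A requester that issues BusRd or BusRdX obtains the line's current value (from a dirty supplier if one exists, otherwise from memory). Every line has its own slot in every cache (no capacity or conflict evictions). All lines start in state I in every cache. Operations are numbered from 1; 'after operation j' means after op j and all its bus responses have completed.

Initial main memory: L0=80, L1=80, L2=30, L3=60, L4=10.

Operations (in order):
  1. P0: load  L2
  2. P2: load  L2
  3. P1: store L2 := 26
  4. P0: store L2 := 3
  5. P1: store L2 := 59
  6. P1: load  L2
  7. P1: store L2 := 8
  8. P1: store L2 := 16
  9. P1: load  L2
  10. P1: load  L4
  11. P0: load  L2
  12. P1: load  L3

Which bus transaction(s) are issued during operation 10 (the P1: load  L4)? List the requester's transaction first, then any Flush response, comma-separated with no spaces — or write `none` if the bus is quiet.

  op1 P0: load  L2 → E/I/I on L2; bus BusRd; mem=30
  op2 P2: load  L2 → S/I/S on L2; bus BusRd; mem=30
  op3 P1: store L2 := 26 → I/M/I on L2; bus BusRdX; mem=30
  op4 P0: store L2 := 3 → M/I/I on L2; bus BusRdX Flush; mem=26
  op5 P1: store L2 := 59 → I/M/I on L2; bus BusRdX Flush; mem=3
  op6 P1: load  L2 → I/M/I on L2; bus (none); mem=3
  op7 P1: store L2 := 8 → I/M/I on L2; bus (none); mem=3
  op8 P1: store L2 := 16 → I/M/I on L2; bus (none); mem=3
  op9 P1: load  L2 → I/M/I on L2; bus (none); mem=3
  op10 P1: load  L4 → I/E/I on L4; bus BusRd; mem=10
  op11 P0: load  L2 → S/S/I on L2; bus BusRd Flush; mem=16
  op12 P1: load  L3 → I/E/I on L3; bus BusRd; mem=60

bus = BusRd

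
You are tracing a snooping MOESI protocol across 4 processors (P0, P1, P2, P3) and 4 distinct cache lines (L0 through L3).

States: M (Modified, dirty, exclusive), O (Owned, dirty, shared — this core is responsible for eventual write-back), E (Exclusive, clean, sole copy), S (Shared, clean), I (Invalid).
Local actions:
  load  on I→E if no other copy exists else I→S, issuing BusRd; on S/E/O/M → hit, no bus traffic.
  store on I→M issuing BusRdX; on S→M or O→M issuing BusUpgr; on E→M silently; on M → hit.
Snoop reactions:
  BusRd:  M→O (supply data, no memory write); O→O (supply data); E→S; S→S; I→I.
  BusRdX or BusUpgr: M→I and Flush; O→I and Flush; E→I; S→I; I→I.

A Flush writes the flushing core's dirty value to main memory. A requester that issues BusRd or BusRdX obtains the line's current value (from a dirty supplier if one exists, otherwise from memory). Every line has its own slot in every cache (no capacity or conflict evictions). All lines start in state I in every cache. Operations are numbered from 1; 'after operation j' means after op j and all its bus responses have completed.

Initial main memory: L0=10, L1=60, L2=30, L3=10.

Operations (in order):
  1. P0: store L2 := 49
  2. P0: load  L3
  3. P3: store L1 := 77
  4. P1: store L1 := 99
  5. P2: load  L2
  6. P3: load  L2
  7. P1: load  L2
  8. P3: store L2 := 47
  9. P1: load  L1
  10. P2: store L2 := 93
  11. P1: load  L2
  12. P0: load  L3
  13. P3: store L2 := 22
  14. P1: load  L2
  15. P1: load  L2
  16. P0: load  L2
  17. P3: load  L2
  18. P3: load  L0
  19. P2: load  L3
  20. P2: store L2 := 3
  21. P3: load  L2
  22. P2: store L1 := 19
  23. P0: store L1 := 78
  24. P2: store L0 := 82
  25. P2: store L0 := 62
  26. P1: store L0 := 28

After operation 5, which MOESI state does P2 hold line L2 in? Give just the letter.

  op1 P0: store L2 := 49 → M/I/I/I on L2; bus BusRdX; mem=30
  op2 P0: load  L3 → E/I/I/I on L3; bus BusRd; mem=10
  op3 P3: store L1 := 77 → I/I/I/M on L1; bus BusRdX; mem=60
  op4 P1: store L1 := 99 → I/M/I/I on L1; bus BusRdX Flush; mem=77
  op5 P2: load  L2 → O/I/S/I on L2; bus BusRd; mem=30
  op6 P3: load  L2 → O/I/S/S on L2; bus BusRd; mem=30
  op7 P1: load  L2 → O/S/S/S on L2; bus BusRd; mem=30
  op8 P3: store L2 := 47 → I/I/I/M on L2; bus BusUpgr Flush; mem=49
  op9 P1: load  L1 → I/M/I/I on L1; bus (none); mem=77
  op10 P2: store L2 := 93 → I/I/M/I on L2; bus BusRdX Flush; mem=47
  op11 P1: load  L2 → I/S/O/I on L2; bus BusRd; mem=47
  op12 P0: load  L3 → E/I/I/I on L3; bus (none); mem=10
  op13 P3: store L2 := 22 → I/I/I/M on L2; bus BusRdX Flush; mem=93
  op14 P1: load  L2 → I/S/I/O on L2; bus BusRd; mem=93
  op15 P1: load  L2 → I/S/I/O on L2; bus (none); mem=93
  op16 P0: load  L2 → S/S/I/O on L2; bus BusRd; mem=93
  op17 P3: load  L2 → S/S/I/O on L2; bus (none); mem=93
  op18 P3: load  L0 → I/I/I/E on L0; bus BusRd; mem=10
  op19 P2: load  L3 → S/I/S/I on L3; bus BusRd; mem=10
  op20 P2: store L2 := 3 → I/I/M/I on L2; bus BusRdX Flush; mem=22
  op21 P3: load  L2 → I/I/O/S on L2; bus BusRd; mem=22
  op22 P2: store L1 := 19 → I/I/M/I on L1; bus BusRdX Flush; mem=99
  op23 P0: store L1 := 78 → M/I/I/I on L1; bus BusRdX Flush; mem=19
  op24 P2: store L0 := 82 → I/I/M/I on L0; bus BusRdX; mem=10
  op25 P2: store L0 := 62 → I/I/M/I on L0; bus (none); mem=10
  op26 P1: store L0 := 28 → I/M/I/I on L0; bus BusRdX Flush; mem=62

state = S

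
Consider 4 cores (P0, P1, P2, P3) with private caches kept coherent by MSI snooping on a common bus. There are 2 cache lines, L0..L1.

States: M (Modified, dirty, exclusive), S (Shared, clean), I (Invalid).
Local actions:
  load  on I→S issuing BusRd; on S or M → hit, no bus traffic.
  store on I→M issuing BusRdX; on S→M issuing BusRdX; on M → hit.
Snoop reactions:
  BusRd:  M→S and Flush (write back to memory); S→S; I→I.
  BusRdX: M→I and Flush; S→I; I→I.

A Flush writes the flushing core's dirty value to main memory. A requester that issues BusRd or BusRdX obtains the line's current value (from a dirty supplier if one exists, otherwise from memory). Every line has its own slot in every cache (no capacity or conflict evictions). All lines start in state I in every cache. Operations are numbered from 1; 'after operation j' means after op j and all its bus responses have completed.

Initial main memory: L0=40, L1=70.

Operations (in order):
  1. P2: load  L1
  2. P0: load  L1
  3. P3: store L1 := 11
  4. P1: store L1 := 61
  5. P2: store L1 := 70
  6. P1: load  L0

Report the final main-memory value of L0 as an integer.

memory[L0] = 40

[1] P2: load  L1 | P0:I, P1:I, P2:S(70), P3:I | bus: BusRd
[2] P0: load  L1 | P0:S(70), P1:I, P2:S(70), P3:I | bus: BusRd
[3] P3: store L1 := 11 | P0:I, P1:I, P2:I, P3:M(11) | bus: BusRdX
[4] P1: store L1 := 61 | P0:I, P1:M(61), P2:I, P3:I | bus: BusRdX,Flush
[5] P2: store L1 := 70 | P0:I, P1:I, P2:M(70), P3:I | bus: BusRdX,Flush
[6] P1: load  L0 | P0:I, P1:S(40), P2:I, P3:I | bus: BusRd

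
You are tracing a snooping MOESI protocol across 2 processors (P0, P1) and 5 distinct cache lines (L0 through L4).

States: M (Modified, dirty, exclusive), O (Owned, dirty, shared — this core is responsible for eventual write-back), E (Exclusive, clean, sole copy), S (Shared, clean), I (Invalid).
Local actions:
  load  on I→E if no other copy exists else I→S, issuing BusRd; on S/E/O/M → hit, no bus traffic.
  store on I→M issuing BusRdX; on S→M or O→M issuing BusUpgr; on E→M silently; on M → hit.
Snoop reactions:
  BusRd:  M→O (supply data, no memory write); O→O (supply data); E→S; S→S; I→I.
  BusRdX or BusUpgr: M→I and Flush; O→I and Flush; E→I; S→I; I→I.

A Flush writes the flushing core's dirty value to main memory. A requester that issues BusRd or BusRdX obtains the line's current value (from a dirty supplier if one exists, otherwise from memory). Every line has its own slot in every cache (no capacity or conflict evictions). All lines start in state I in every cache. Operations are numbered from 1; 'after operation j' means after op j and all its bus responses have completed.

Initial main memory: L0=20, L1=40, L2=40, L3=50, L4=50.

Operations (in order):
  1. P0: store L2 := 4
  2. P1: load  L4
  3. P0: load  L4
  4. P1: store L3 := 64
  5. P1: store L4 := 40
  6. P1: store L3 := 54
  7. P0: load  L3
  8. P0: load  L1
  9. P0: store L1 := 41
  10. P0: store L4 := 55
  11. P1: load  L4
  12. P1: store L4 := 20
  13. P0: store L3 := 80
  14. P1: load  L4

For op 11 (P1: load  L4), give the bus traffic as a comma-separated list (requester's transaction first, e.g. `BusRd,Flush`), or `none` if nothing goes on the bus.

[1] P0: store L2 := 4 | P0:M(4), P1:I | bus: BusRdX
[2] P1: load  L4 | P0:I, P1:E(50) | bus: BusRd
[3] P0: load  L4 | P0:S(50), P1:S(50) | bus: BusRd
[4] P1: store L3 := 64 | P0:I, P1:M(64) | bus: BusRdX
[5] P1: store L4 := 40 | P0:I, P1:M(40) | bus: BusUpgr
[6] P1: store L3 := 54 | P0:I, P1:M(54) | bus: none
[7] P0: load  L3 | P0:S(54), P1:O(54) | bus: BusRd
[8] P0: load  L1 | P0:E(40), P1:I | bus: BusRd
[9] P0: store L1 := 41 | P0:M(41), P1:I | bus: none
[10] P0: store L4 := 55 | P0:M(55), P1:I | bus: BusRdX,Flush
[11] P1: load  L4 | P0:O(55), P1:S(55) | bus: BusRd
[12] P1: store L4 := 20 | P0:I, P1:M(20) | bus: BusUpgr,Flush
[13] P0: store L3 := 80 | P0:M(80), P1:I | bus: BusUpgr,Flush
[14] P1: load  L4 | P0:I, P1:M(20) | bus: none

bus = BusRd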